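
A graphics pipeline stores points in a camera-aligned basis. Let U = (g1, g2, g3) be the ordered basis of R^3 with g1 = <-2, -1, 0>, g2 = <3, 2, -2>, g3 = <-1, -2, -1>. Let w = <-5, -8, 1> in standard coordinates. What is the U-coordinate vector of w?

<-2, -2, 3>

[w]_U is the unique c with M c = w, where M has columns g1, ..., g3.
Solving this 3x3 system gives c = (-2, -2, 3).
Check: -2g1 - 2g2 + 3g3 = <-5, -8, 1>.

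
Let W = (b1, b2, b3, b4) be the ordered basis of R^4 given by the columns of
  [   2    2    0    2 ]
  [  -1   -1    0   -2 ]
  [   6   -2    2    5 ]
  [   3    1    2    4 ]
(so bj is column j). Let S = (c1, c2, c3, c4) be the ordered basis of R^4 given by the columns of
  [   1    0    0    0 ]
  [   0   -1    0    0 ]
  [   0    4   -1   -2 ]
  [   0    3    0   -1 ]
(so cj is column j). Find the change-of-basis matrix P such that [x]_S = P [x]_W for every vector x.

Take x = bj: its W-coordinates are the j-th standard unit vector, so P e_j — column j of P — equals [bj]_S.
b1 = 2c1 + c2 - 2c3 + 0·c4, giving column 1 = (2, 1, -2, 0); repeating for each j gives P = [[2, 2, 0, 2], [1, 1, 0, 2], [-2, 2, 2, -1], [0, 2, -2, 2]].

[[2, 2, 0, 2], [1, 1, 0, 2], [-2, 2, 2, -1], [0, 2, -2, 2]]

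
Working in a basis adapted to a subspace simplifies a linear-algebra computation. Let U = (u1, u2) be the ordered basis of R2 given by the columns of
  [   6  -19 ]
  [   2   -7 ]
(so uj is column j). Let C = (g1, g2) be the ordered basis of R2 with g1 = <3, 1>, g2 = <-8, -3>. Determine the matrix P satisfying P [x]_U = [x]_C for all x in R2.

[[2, -1], [0, 2]]

Take x = uj: its U-coordinates are the j-th standard unit vector, so P e_j — column j of P — equals [uj]_C.
u1 = 2g1 + 0·g2, giving column 1 = <2, 0>; repeating for each j gives P = [[2, -1], [0, 2]].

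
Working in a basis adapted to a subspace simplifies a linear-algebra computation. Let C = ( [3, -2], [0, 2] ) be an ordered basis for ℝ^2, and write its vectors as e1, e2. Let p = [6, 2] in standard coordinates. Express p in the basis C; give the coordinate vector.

[p]_C is the unique c with M c = p, where M has columns e1, e2.
System: 3c_1 + 0c_2 = 6, -2c_1 + 2c_2 = 2; solving gives c_1 = 2, c_2 = 3.
Check: 2e1 + 3e2 = [6, 2].

[2, 3]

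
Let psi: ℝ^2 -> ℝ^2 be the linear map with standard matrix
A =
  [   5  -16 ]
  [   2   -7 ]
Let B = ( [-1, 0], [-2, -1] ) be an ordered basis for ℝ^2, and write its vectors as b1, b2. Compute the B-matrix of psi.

The j-th column of [psi]_B is [psi(bj)]_B.
psi(b1) = A b1 = [-5, -2] = b1 + 2b2, so column 1 is [1, 2].
Repeating for b2 and assembling the columns gives [[1, 0], [2, -3]].

[[1, 0], [2, -3]]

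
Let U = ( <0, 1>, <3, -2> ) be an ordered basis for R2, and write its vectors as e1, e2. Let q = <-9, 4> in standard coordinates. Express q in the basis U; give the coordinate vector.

<-2, -3>

We seek scalars with c_1 e1 + c_2 e2 = q; equivalently solve M c = q where the columns of M are e1, e2.
System: 0c_1 + 3c_2 = -9, c_1 - 2c_2 = 4; solving gives c_1 = -2, c_2 = -3.
Check: -2e1 - 3e2 = <-9, 4>.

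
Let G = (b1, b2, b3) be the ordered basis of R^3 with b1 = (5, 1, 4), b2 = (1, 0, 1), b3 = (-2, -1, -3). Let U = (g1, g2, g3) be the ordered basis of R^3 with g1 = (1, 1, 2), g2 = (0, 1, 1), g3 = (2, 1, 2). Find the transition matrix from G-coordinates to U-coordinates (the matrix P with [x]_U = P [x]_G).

[[1, 1, -2], [-2, -1, 1], [2, 0, 0]]

Take x = bj: its G-coordinates are the j-th standard unit vector, so P e_j — column j of P — equals [bj]_U.
b1 = g1 - 2g2 + 2g3, giving column 1 = (1, -2, 2); repeating for each j gives P = [[1, 1, -2], [-2, -1, 1], [2, 0, 0]].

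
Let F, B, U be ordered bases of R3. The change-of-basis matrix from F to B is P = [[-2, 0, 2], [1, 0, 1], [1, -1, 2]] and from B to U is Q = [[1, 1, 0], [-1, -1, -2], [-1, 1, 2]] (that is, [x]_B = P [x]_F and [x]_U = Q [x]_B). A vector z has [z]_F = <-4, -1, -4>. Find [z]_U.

Composing the changes, [z]_U = Q P [z]_F.
Q P = [[-1, 0, 3], [-1, 2, -7], [5, -2, 3]]; applying this to <-4, -1, -4> gives <-8, 30, -30>.

<-8, 30, -30>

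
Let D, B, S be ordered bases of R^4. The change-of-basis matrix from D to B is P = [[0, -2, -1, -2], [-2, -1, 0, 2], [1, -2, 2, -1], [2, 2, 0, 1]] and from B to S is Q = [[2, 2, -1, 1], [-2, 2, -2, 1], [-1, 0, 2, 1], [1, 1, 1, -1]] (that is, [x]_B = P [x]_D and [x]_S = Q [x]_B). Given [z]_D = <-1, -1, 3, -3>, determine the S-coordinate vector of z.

<-13, -43, 8, 19>

First [z]_B = P [z]_D = <5, -3, 10, -7>.
Then [z]_S = Q [z]_B = <-13, -43, 8, 19>.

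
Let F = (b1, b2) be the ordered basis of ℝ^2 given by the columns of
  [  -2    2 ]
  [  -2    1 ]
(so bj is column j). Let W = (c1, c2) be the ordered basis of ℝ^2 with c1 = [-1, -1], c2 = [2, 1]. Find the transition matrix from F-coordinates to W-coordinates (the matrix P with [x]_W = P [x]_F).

Let M have columns bj and N have columns cj. Then for every x, N [x]_W = x = M [x]_F, so P = N^(-1) M.
Since det N = 1, N^(-1) has integer entries; multiplying gives P = [[2, 0], [0, 1]].

[[2, 0], [0, 1]]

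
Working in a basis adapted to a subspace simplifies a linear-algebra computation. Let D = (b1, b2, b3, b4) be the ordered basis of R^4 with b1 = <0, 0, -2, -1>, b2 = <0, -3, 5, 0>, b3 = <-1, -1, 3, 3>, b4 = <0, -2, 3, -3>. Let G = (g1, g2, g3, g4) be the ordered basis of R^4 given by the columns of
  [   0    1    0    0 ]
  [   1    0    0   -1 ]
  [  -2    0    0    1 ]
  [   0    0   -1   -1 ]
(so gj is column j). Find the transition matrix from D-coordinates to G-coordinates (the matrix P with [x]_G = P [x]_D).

[[2, -2, -2, -1], [0, 0, -1, 0], [-1, -1, -2, 2], [2, 1, -1, 1]]

Let M have columns bj and N have columns gj. Then for every x, N [x]_G = x = M [x]_D, so P = N^(-1) M.
Since det N = 1, N^(-1) has integer entries; multiplying gives P = [[2, -2, -2, -1], [0, 0, -1, 0], [-1, -1, -2, 2], [2, 1, -1, 1]].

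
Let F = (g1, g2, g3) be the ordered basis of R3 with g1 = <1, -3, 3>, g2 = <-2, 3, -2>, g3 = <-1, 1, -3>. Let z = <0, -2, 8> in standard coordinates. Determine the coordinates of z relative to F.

<2, 2, -2>

We seek scalars with c_1 g1 + ... + c_3 g3 = z; equivalently solve M c = z where the columns of M are g1, ..., g3.
Solving this 3x3 system gives c = (2, 2, -2).
Check: 2g1 + 2g2 - 2g3 = <0, -2, 8>.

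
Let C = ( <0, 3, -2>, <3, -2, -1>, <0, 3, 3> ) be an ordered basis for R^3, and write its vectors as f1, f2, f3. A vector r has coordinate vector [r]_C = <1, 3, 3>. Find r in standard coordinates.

The coordinates say r = f1 + 3f2 + 3f3; adding the scaled basis vectors gives <9, 6, 4>.

<9, 6, 4>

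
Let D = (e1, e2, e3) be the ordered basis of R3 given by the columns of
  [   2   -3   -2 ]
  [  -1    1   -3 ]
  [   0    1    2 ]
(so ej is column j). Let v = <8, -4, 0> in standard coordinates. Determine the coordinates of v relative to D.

Write v = c_1 e1 + ... + c_3 e3 and solve for the c_i.
Row-reducing the augmented matrix [M | v] gives c = (4, 0, 0).
Check: 4e1 + 0·e2 + 0·e3 = <8, -4, 0>.

<4, 0, 0>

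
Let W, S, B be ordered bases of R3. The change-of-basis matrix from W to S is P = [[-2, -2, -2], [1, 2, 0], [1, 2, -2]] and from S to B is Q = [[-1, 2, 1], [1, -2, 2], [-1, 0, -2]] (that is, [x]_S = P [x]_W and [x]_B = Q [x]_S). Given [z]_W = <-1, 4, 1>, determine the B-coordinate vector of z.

<27, -12, -2>

First [z]_S = P [z]_W = <-8, 7, 5>.
Then [z]_B = Q [z]_S = <27, -12, -2>.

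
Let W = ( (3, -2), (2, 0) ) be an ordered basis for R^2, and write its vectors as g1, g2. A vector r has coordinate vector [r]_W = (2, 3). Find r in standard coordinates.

(12, -4)

The coordinates say r = 2g1 + 3g2; adding the scaled basis vectors gives (12, -4).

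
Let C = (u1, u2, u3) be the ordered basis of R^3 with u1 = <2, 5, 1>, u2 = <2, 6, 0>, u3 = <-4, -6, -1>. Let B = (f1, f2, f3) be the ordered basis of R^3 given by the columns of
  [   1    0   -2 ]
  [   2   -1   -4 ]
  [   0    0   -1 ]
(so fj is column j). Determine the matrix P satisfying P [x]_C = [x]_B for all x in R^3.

[[0, 2, -2], [-1, -2, -2], [-1, 0, 1]]

Let M have columns uj and N have columns fj. Then for every x, N [x]_B = x = M [x]_C, so P = N^(-1) M.
Since det N = 1, N^(-1) has integer entries; multiplying gives P = [[0, 2, -2], [-1, -2, -2], [-1, 0, 1]].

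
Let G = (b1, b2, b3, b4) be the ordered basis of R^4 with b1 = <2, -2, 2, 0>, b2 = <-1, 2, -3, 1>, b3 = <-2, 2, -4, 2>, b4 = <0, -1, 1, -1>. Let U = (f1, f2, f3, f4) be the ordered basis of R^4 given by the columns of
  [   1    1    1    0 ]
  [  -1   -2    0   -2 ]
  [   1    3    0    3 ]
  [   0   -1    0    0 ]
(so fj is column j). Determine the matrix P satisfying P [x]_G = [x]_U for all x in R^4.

[[2, 0, 2, 1], [0, -1, -2, 1], [0, 0, -2, -2], [0, 0, 0, -1]]

Take x = bj: its G-coordinates are the j-th standard unit vector, so P e_j — column j of P — equals [bj]_U.
b1 = 2f1 + 0·f2 + 0·f3 + 0·f4, giving column 1 = <2, 0, 0, 0>; repeating for each j gives P = [[2, 0, 2, 1], [0, -1, -2, 1], [0, 0, -2, -2], [0, 0, 0, -1]].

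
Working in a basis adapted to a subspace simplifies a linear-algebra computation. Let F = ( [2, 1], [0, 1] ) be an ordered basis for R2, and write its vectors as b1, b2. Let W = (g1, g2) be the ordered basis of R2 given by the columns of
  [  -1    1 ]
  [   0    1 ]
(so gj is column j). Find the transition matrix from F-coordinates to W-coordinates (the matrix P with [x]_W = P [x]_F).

[[-1, 1], [1, 1]]

Take x = bj: its F-coordinates are the j-th standard unit vector, so P e_j — column j of P — equals [bj]_W.
b1 = -g1 + g2, giving column 1 = [-1, 1]; repeating for each j gives P = [[-1, 1], [1, 1]].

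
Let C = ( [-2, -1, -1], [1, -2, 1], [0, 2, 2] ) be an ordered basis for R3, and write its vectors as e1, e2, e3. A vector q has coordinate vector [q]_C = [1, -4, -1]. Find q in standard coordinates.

[-6, 5, -7]

By definition q = e1 - 4e2 - e3.
Summing componentwise gives [-6, 5, -7].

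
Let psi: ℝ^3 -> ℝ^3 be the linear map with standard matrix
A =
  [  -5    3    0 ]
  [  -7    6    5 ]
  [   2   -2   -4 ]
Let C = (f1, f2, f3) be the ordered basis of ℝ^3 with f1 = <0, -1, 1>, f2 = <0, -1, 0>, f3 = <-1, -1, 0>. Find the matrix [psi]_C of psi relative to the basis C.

The j-th column of [psi]_C is [psi(fj)]_C.
psi(f1) = A f1 = <-3, -1, -2> = -2f1 + 0·f2 + 3f3, so column 1 is <-2, 0, 3>.
Repeating for f2, f3 and assembling the columns gives [[-2, 2, 0], [0, 1, 1], [3, 3, -2]].

[[-2, 2, 0], [0, 1, 1], [3, 3, -2]]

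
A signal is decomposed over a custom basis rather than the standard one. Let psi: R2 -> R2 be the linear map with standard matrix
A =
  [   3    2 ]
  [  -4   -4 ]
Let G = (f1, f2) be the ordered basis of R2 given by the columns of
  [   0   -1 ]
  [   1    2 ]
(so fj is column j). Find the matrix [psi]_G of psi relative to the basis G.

[[0, -2], [-2, -1]]

The j-th column of [psi]_G is [psi(fj)]_G.
psi(f1) = A f1 = [2, -4] = 0·f1 - 2f2, so column 1 is [0, -2].
Repeating for f2 and assembling the columns gives [[0, -2], [-2, -1]].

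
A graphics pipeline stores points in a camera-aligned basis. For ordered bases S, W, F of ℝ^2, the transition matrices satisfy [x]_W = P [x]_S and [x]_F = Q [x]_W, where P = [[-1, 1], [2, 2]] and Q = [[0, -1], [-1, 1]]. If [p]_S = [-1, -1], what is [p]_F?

Composing the changes, [p]_F = Q P [p]_S.
Q P = [[-2, -2], [3, 1]]; applying this to [-1, -1] gives [4, -4].

[4, -4]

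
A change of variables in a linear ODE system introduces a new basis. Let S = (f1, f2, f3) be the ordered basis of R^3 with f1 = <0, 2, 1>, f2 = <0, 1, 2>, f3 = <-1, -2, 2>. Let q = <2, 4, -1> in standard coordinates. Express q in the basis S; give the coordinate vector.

<-1, 2, -2>

[q]_S is the unique c with M c = q, where M has columns f1, ..., f3.
Row-reducing the augmented matrix [M | q] gives c = (-1, 2, -2).
Check: -f1 + 2f2 - 2f3 = <2, 4, -1>.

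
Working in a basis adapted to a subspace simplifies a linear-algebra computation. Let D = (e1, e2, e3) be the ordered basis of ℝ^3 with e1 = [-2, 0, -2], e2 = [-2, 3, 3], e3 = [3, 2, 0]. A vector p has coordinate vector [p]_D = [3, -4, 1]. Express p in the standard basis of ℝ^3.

By definition p = 3e1 - 4e2 + e3.
Summing componentwise gives [5, -10, -18].

[5, -10, -18]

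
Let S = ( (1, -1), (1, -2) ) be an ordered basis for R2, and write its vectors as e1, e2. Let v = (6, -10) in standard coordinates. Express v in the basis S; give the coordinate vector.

Write v = c_1 e1 + c_2 e2 and solve for the c_i.
System: c_1 + c_2 = 6, -c_1 - 2c_2 = -10; solving gives c_1 = 2, c_2 = 4.
Check: 2e1 + 4e2 = (6, -10).

(2, 4)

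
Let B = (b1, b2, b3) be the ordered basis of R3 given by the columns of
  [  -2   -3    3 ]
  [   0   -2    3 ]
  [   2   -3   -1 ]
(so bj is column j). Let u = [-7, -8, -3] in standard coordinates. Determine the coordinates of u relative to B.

Write u = c_1 b1 + ... + c_3 b3 and solve for the c_i.
Gaussian elimination on [M | u] yields c = (-1, 1, -2).
Check: -b1 + b2 - 2b3 = [-7, -8, -3].

[-1, 1, -2]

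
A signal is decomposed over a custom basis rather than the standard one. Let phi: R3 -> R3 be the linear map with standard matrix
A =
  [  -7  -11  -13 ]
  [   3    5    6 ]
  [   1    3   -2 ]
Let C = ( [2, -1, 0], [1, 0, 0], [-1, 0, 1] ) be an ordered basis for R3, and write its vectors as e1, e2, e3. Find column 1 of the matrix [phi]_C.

Column 1 of [phi]_C is the C-coordinate vector of phi(e1).
In standard coordinates phi(e1) = A e1 = [-3, 1, -1].
Converting to C: [-3, 1, -1] = -e1 - 2e2 - e3, so the coordinate vector is [-1, -2, -1].

[-1, -2, -1]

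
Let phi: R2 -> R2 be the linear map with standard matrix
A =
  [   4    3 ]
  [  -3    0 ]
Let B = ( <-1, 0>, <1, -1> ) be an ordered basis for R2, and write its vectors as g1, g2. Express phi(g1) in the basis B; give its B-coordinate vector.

<1, -3>

Column 1 of [phi]_B is the B-coordinate vector of phi(g1).
In standard coordinates phi(g1) = A g1 = <-4, 3>.
Converting to B: <-4, 3> = g1 - 3g2, so the coordinate vector is <1, -3>.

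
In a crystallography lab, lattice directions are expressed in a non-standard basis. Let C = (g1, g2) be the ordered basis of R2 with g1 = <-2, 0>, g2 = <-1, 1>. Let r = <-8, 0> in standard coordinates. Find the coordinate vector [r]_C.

<4, 0>

We seek scalars with c_1 g1 + c_2 g2 = r; equivalently solve M c = r where the columns of M are g1, g2.
System: -2c_1 - c_2 = -8, 0c_1 + c_2 = 0; solving gives c_1 = 4, c_2 = 0.
Check: 4g1 + 0·g2 = <-8, 0>.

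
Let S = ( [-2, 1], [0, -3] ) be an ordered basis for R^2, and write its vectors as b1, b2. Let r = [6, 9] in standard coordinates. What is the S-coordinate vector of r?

[-3, -4]

Write r = c_1 b1 + c_2 b2 and solve for the c_i.
System: -2c_1 + 0c_2 = 6, c_1 - 3c_2 = 9; solving gives c_1 = -3, c_2 = -4.
Check: -3b1 - 4b2 = [6, 9].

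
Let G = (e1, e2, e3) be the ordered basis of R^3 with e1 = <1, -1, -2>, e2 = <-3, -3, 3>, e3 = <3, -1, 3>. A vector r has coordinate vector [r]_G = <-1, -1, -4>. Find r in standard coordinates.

By definition r = -e1 - e2 - 4e3.
Summing componentwise gives <-10, 8, -13>.

<-10, 8, -13>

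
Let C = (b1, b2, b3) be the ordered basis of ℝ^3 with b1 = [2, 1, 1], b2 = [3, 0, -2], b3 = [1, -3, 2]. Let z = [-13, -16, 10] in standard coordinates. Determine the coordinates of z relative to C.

[-4, -3, 4]

We seek scalars with c_1 b1 + ... + c_3 b3 = z; equivalently solve M c = z where the columns of M are b1, ..., b3.
Gaussian elimination on [M | z] yields c = (-4, -3, 4).
Check: -4b1 - 3b2 + 4b3 = [-13, -16, 10].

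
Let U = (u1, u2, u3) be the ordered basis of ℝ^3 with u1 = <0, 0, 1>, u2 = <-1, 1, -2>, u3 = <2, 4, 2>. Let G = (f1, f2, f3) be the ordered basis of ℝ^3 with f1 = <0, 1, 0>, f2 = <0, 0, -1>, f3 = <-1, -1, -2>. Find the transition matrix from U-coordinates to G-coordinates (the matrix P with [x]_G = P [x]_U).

[[0, 2, 2], [-1, 0, 2], [0, 1, -2]]

Let M have columns uj and N have columns fj. Then for every x, N [x]_G = x = M [x]_U, so P = N^(-1) M.
Since det N = 1, N^(-1) has integer entries; multiplying gives P = [[0, 2, 2], [-1, 0, 2], [0, 1, -2]].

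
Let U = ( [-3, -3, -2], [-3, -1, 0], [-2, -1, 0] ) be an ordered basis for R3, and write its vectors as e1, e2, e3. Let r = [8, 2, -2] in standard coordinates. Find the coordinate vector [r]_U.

[1, -1, -4]

We seek scalars with c_1 e1 + ... + c_3 e3 = r; equivalently solve M c = r where the columns of M are e1, ..., e3.
Solving this 3x3 system gives c = (1, -1, -4).
Check: e1 - e2 - 4e3 = [8, 2, -2].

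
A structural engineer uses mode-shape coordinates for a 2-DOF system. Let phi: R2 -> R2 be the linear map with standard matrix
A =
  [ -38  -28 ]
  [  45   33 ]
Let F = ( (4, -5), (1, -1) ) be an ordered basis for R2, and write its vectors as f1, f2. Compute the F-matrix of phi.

[[-3, -2], [0, -2]]

Let P have columns f1, f2. Then [phi]_F = P^(-1) A P.
Here det P = 1, so P^(-1) is integer; computing A P first and then P^(-1)(A P) gives [[-3, -2], [0, -2]].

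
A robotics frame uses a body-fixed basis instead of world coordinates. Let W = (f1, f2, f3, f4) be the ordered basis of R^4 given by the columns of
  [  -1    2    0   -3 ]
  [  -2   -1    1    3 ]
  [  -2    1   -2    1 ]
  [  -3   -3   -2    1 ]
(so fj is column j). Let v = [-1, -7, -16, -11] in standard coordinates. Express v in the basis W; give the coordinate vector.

We seek scalars with c_1 f1 + ... + c_4 f4 = v; equivalently solve M c = v where the columns of M are f1, ..., f4.
Solving this 4x4 system gives c = (3, -2, 3, -2).
Check: 3f1 - 2f2 + 3f3 - 2f4 = [-1, -7, -16, -11].

[3, -2, 3, -2]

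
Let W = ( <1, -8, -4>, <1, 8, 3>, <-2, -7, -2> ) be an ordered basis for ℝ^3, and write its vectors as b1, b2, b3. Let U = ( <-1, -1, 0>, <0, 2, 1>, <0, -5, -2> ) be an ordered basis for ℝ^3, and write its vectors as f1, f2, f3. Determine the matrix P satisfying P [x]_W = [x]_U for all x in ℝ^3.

[[-1, -1, 2], [-2, 1, 0], [1, -1, 1]]

Column j of P is [bj]_U, since P maps W-coordinates to U-coordinates.
Expressing b1 in U: b1 = -f1 - 2f2 + f3, so column 1 of P is <-1, -2, 1>.
Doing the same for each bj gives P = [[-1, -1, 2], [-2, 1, 0], [1, -1, 1]].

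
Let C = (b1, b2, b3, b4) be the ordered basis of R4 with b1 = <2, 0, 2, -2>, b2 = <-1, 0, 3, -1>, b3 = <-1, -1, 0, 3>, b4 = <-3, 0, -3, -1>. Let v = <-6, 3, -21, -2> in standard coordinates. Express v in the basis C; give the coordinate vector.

<-3, -3, -3, 2>

Write v = c_1 b1 + ... + c_4 b4 and solve for the c_i.
Gaussian elimination on [M | v] yields c = (-3, -3, -3, 2).
Check: -3b1 - 3b2 - 3b3 + 2b4 = <-6, 3, -21, -2>.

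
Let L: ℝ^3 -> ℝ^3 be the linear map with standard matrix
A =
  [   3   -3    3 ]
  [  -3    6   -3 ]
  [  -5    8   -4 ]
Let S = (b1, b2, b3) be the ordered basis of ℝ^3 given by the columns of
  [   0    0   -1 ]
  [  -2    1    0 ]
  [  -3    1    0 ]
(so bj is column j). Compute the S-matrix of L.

[[1, -1, -2], [-1, 1, -1], [3, 0, 3]]

Let P have columns b1, ..., b3. Then [L]_S = P^(-1) A P.
Here det P = -1, so P^(-1) is integer; computing A P first and then P^(-1)(A P) gives [[1, -1, -2], [-1, 1, -1], [3, 0, 3]].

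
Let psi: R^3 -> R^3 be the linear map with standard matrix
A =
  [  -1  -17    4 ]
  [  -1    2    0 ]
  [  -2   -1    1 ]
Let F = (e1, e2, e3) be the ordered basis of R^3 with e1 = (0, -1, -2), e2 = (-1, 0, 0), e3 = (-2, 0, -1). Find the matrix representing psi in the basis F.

[[2, -1, -2], [-3, -1, 0], [-3, 0, 1]]

Let P have columns e1, ..., e3. Then [psi]_F = P^(-1) A P.
Here det P = 1, so P^(-1) is integer; computing A P first and then P^(-1)(A P) gives [[2, -1, -2], [-3, -1, 0], [-3, 0, 1]].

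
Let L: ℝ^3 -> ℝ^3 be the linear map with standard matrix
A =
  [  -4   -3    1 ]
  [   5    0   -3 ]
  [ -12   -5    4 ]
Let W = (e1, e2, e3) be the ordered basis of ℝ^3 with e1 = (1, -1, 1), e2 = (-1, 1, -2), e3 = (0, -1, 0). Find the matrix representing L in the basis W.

The j-th column of [L]_W is [L(ej)]_W.
L(e1) = A e1 = (0, 2, -3) = 3e1 + 3e2 - 2e3, so column 1 is (3, 3, -2).
Repeating for e2, e3 and assembling the columns gives [[3, -1, 1], [3, 0, -2], [-2, 0, -3]].

[[3, -1, 1], [3, 0, -2], [-2, 0, -3]]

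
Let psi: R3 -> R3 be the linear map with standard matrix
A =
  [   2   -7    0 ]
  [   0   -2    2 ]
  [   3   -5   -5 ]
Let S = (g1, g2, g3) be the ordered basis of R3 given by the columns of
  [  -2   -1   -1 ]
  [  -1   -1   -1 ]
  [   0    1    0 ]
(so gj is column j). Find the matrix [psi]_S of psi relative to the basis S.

The j-th column of [psi]_S is [psi(gj)]_S.
psi(g1) = A g1 = <3, 2, -1> = -g1 - g2 + 0·g3, so column 1 is <-1, -1, 0>.
Repeating for g2, g3 and assembling the columns gives [[-1, -1, -3], [-1, -3, 2], [0, 0, -1]].

[[-1, -1, -3], [-1, -3, 2], [0, 0, -1]]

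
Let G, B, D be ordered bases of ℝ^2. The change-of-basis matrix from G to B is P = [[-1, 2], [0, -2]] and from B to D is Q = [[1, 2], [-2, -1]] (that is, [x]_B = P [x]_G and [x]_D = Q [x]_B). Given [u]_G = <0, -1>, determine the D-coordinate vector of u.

<2, 2>

Apply P to get B-coordinates <-2, 2>, then Q to get D-coordinates.
The result is [u]_D = <2, 2>.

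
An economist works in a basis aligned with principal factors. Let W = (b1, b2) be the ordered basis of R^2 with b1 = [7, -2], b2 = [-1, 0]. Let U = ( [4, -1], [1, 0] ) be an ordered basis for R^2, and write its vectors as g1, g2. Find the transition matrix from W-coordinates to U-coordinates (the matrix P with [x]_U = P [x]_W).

Let M have columns bj and N have columns gj. Then for every x, N [x]_U = x = M [x]_W, so P = N^(-1) M.
Since det N = 1, N^(-1) has integer entries; multiplying gives P = [[2, 0], [-1, -1]].

[[2, 0], [-1, -1]]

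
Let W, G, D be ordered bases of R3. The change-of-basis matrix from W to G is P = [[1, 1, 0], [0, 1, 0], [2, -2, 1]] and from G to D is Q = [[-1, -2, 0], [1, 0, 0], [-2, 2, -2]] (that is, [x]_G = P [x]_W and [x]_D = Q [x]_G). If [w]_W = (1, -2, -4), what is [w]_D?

Apply P to get G-coordinates (-1, -2, 2), then Q to get D-coordinates.
The result is [w]_D = (5, -1, -6).

(5, -1, -6)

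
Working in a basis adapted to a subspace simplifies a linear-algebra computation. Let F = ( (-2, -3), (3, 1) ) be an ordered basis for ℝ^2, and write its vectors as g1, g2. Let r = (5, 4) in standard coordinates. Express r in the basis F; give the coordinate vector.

(-1, 1)

[r]_F is the unique c with M c = r, where M has columns g1, g2.
System: -2c_1 + 3c_2 = 5, -3c_1 + c_2 = 4; solving gives c_1 = -1, c_2 = 1.
Check: -g1 + g2 = (5, 4).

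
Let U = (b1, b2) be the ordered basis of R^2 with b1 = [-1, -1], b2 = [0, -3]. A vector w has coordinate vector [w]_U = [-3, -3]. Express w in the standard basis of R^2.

By definition w = -3b1 - 3b2.
Summing componentwise gives [3, 12].

[3, 12]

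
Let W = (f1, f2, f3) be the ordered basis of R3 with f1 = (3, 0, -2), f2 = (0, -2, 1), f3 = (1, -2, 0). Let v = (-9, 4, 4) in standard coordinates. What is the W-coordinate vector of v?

(-3, -2, 0)

We seek scalars with c_1 f1 + ... + c_3 f3 = v; equivalently solve M c = v where the columns of M are f1, ..., f3.
Gaussian elimination on [M | v] yields c = (-3, -2, 0).
Check: -3f1 - 2f2 + 0·f3 = (-9, 4, 4).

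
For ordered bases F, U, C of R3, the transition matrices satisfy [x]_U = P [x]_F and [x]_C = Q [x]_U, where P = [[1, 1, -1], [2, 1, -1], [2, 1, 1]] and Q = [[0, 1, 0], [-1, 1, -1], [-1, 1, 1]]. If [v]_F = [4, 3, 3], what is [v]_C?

[8, -10, 18]

Apply P to get U-coordinates [4, 8, 14], then Q to get C-coordinates.
The result is [v]_C = [8, -10, 18].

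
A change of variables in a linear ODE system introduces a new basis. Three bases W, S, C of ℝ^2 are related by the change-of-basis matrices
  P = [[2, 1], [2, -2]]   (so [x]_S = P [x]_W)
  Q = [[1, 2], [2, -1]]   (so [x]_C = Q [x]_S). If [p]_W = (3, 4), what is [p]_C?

(6, 22)

First [p]_S = P [p]_W = (10, -2).
Then [p]_C = Q [p]_S = (6, 22).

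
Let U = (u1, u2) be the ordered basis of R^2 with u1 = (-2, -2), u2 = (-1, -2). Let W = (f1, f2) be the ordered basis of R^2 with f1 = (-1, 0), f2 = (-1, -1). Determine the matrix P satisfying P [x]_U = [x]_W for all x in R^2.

[[0, -1], [2, 2]]

Take x = uj: its U-coordinates are the j-th standard unit vector, so P e_j — column j of P — equals [uj]_W.
u1 = 0·f1 + 2f2, giving column 1 = (0, 2); repeating for each j gives P = [[0, -1], [2, 2]].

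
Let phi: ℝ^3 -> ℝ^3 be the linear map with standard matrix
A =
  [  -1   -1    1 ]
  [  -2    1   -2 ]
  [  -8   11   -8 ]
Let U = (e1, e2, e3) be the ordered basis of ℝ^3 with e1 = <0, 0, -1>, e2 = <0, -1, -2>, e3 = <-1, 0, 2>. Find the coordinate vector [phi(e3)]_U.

<-2, 2, -3>

Compute phi(e3) = A e3 = <3, -2, -8> in standard coordinates.
Then write this in U-coordinates: solve for y in y_1 e1 + ... + y_3 e3 = <3, -2, -8>.
This gives y = <-2, 2, -3>, which is column 3 of [phi]_U.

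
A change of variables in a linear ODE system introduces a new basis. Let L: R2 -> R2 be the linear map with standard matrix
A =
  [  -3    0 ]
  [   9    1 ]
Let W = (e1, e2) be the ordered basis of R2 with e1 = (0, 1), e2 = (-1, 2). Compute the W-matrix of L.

Let P have columns e1, e2. Then [L]_W = P^(-1) A P.
Here det P = 1, so P^(-1) is integer; computing A P first and then P^(-1)(A P) gives [[1, -1], [0, -3]].

[[1, -1], [0, -3]]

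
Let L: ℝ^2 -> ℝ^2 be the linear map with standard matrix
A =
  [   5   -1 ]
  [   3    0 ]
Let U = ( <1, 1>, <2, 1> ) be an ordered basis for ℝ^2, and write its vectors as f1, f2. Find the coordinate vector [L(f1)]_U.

<2, 1>

Column 1 of [L]_U is the U-coordinate vector of L(f1).
In standard coordinates L(f1) = A f1 = <4, 3>.
Converting to U: <4, 3> = 2f1 + f2, so the coordinate vector is <2, 1>.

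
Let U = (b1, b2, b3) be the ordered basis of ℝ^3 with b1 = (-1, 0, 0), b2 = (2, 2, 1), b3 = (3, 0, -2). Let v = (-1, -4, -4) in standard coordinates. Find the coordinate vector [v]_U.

(0, -2, 1)

Write v = c_1 b1 + ... + c_3 b3 and solve for the c_i.
Row-reducing the augmented matrix [M | v] gives c = (0, -2, 1).
Check: 0·b1 - 2b2 + b3 = (-1, -4, -4).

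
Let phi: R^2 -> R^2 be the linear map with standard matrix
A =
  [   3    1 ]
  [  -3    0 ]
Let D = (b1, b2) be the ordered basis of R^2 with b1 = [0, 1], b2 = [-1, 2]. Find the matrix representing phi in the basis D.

[[2, 1], [-1, 1]]

Let P have columns b1, b2. Then [phi]_D = P^(-1) A P.
Here det P = 1, so P^(-1) is integer; computing A P first and then P^(-1)(A P) gives [[2, 1], [-1, 1]].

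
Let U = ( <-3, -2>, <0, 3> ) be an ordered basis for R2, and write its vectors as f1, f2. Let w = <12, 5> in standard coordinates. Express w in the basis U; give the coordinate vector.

Write w = c_1 f1 + c_2 f2 and solve for the c_i.
System: -3c_1 + 0c_2 = 12, -2c_1 + 3c_2 = 5; solving gives c_1 = -4, c_2 = -1.
Check: -4f1 - f2 = <12, 5>.

<-4, -1>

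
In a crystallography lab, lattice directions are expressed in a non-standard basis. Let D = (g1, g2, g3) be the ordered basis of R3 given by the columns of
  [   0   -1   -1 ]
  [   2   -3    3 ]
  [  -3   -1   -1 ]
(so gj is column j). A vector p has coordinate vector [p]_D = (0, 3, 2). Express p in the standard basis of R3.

p = M [p]_D, where M has columns g1, ..., g3.
Carrying out the matrix-vector product, p = (-5, -3, -5).

(-5, -3, -5)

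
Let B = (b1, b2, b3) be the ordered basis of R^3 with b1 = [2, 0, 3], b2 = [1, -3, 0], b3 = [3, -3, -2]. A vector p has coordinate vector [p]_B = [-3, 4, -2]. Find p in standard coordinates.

p = M [p]_B, where M has columns b1, ..., b3.
Carrying out the matrix-vector product, p = [-8, -6, -5].

[-8, -6, -5]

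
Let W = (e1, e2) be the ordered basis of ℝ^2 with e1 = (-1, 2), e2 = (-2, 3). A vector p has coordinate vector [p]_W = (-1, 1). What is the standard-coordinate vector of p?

By definition p = -e1 + e2.
Summing componentwise gives (-1, 1).

(-1, 1)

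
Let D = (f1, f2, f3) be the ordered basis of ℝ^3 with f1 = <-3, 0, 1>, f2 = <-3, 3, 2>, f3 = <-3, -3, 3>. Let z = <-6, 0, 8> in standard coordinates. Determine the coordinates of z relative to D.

Write z = c_1 f1 + ... + c_3 f3 and solve for the c_i.
Solving this 3x3 system gives c = (-2, 2, 2).
Check: -2f1 + 2f2 + 2f3 = <-6, 0, 8>.

<-2, 2, 2>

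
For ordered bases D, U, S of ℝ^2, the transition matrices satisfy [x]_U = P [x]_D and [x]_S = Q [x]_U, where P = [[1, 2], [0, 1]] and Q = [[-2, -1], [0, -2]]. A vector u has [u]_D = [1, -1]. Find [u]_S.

[3, 2]

Apply P to get U-coordinates [-1, -1], then Q to get S-coordinates.
The result is [u]_S = [3, 2].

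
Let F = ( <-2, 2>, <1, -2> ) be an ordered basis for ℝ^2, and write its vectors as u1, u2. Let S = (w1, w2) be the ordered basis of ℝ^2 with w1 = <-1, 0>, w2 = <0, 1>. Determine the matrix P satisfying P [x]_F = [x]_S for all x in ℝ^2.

Column j of P is [uj]_S, since P maps F-coordinates to S-coordinates.
Expressing u1 in S: u1 = 2w1 + 2w2, so column 1 of P is <2, 2>.
Doing the same for each uj gives P = [[2, -1], [2, -2]].

[[2, -1], [2, -2]]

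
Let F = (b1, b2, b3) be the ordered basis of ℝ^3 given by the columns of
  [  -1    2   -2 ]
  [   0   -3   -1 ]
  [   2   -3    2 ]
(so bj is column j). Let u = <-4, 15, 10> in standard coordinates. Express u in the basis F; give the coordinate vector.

We seek scalars with c_1 b1 + ... + c_3 b3 = u; equivalently solve M c = u where the columns of M are b1, ..., b3.
Row-reducing the augmented matrix [M | u] gives c = (2, -4, -3).
Check: 2b1 - 4b2 - 3b3 = <-4, 15, 10>.

<2, -4, -3>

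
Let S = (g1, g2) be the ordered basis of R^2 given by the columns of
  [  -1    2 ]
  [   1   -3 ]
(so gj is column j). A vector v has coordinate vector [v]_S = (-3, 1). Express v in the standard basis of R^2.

(5, -6)

The coordinates say v = -3g1 + g2; adding the scaled basis vectors gives (5, -6).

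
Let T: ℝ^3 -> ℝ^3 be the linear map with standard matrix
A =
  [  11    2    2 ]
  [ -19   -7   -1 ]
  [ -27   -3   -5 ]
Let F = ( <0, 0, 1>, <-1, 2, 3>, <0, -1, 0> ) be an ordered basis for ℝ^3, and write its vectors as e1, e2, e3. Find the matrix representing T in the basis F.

With P the matrix whose columns are e1, ..., e3, [T]_F = P^(-1) A P.
Column by column: T(e1) = A e1 = <2, -1, -5>; its F-coordinates <1, -2, -3> give column 1.
Continuing for each basis vector yields [T]_F = [[1, 3, -3], [-2, 1, 2], [-3, 0, -3]].

[[1, 3, -3], [-2, 1, 2], [-3, 0, -3]]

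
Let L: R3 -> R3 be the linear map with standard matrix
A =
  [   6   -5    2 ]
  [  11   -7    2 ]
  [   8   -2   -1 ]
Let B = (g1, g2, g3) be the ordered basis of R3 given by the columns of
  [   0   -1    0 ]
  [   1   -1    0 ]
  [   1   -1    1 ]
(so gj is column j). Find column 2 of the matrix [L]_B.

<-3, 3, 1>

Compute L(g2) = A g2 = <-3, -6, -5> in standard coordinates.
Then write this in B-coordinates: solve for y in y_1 g1 + ... + y_3 g3 = <-3, -6, -5>.
This gives y = <-3, 3, 1>, which is column 2 of [L]_B.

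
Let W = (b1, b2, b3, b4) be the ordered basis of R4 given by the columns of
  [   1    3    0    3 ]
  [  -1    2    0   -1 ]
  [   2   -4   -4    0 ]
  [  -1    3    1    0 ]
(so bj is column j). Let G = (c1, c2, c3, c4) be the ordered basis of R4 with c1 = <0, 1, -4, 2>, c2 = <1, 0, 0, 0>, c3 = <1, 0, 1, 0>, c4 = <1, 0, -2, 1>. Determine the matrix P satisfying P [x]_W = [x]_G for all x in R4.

Take x = bj: its W-coordinates are the j-th standard unit vector, so P e_j — column j of P — equals [bj]_G.
b1 = -c1 + 0·c2 + 0·c3 + c4, giving column 1 = <-1, 0, 0, 1>; repeating for each j gives P = [[-1, 2, 0, -1], [0, 2, 1, 1], [0, 2, -2, 0], [1, -1, 1, 2]].

[[-1, 2, 0, -1], [0, 2, 1, 1], [0, 2, -2, 0], [1, -1, 1, 2]]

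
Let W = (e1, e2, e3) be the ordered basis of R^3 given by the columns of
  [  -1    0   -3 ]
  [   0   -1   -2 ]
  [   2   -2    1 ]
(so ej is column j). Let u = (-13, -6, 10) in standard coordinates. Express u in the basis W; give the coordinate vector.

We seek scalars with c_1 e1 + ... + c_3 e3 = u; equivalently solve M c = u where the columns of M are e1, ..., e3.
Gaussian elimination on [M | u] yields c = (1, -2, 4).
Check: e1 - 2e2 + 4e3 = (-13, -6, 10).

(1, -2, 4)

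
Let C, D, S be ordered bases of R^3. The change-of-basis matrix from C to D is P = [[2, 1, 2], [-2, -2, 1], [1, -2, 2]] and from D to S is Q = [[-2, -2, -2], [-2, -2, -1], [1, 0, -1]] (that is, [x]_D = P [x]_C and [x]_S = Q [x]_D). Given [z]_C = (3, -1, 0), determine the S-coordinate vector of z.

Apply P to get D-coordinates (5, -4, 5), then Q to get S-coordinates.
The result is [z]_S = (-12, -7, 0).

(-12, -7, 0)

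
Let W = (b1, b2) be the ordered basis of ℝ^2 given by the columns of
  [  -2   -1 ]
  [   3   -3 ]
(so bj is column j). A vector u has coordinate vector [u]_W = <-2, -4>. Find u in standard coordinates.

By definition u = -2b1 - 4b2.
Summing componentwise gives <8, 6>.

<8, 6>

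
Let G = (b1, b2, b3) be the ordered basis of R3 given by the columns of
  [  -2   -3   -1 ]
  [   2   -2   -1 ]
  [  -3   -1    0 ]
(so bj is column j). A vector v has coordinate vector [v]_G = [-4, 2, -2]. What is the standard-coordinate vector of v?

v = M [v]_G, where M has columns b1, ..., b3.
Carrying out the matrix-vector product, v = [4, -10, 10].

[4, -10, 10]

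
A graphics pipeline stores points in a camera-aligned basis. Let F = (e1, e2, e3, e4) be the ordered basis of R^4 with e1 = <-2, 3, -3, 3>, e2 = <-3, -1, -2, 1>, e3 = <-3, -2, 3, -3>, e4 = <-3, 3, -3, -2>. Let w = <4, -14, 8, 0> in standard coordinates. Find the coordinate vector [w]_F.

<-2, 2, 0, -2>

We seek scalars with c_1 e1 + ... + c_4 e4 = w; equivalently solve M c = w where the columns of M are e1, ..., e4.
Row-reducing the augmented matrix [M | w] gives c = (-2, 2, 0, -2).
Check: -2e1 + 2e2 + 0·e3 - 2e4 = <4, -14, 8, 0>.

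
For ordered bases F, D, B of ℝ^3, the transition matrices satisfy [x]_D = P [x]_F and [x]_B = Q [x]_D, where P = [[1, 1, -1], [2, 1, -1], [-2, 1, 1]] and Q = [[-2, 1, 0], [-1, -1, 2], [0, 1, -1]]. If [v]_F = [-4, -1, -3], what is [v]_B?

First [v]_D = P [v]_F = [-2, -6, 4].
Then [v]_B = Q [v]_D = [-2, 16, -10].

[-2, 16, -10]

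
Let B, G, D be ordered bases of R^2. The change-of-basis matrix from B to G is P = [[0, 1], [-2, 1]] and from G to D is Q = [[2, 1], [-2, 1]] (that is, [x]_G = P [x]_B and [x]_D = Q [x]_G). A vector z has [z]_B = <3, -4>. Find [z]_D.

<-18, -2>

First [z]_G = P [z]_B = <-4, -10>.
Then [z]_D = Q [z]_G = <-18, -2>.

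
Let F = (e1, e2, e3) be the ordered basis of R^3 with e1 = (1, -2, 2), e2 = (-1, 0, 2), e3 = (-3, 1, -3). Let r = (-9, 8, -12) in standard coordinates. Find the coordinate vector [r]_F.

(-3, 0, 2)

We seek scalars with c_1 e1 + ... + c_3 e3 = r; equivalently solve M c = r where the columns of M are e1, ..., e3.
Gaussian elimination on [M | r] yields c = (-3, 0, 2).
Check: -3e1 + 0·e2 + 2e3 = (-9, 8, -12).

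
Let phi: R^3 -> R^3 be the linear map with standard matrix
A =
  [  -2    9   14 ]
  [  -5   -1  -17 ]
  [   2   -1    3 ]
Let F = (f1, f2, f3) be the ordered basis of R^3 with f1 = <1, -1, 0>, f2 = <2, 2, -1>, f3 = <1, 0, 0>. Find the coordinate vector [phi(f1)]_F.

Column 1 of [phi]_F is the F-coordinate vector of phi(f1).
In standard coordinates phi(f1) = A f1 = <-11, -4, 3>.
Converting to F: <-11, -4, 3> = -2f1 - 3f2 - 3f3, so the coordinate vector is <-2, -3, -3>.

<-2, -3, -3>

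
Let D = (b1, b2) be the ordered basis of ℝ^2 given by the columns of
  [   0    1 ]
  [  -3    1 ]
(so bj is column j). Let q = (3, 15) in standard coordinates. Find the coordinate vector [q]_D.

(-4, 3)

We seek scalars with c_1 b1 + c_2 b2 = q; equivalently solve M c = q where the columns of M are b1, b2.
System: 0c_1 + c_2 = 3, -3c_1 + c_2 = 15; solving gives c_1 = -4, c_2 = 3.
Check: -4b1 + 3b2 = (3, 15).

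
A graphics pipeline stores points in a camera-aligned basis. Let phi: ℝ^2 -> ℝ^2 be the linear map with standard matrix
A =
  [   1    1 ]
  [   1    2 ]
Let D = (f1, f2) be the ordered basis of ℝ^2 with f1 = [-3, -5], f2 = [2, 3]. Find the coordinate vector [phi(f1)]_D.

Compute phi(f1) = A f1 = [-8, -13] in standard coordinates.
Then write this in D-coordinates: solve for y in y_1 f1 + y_2 f2 = [-8, -13].
This gives y = [2, -1], which is column 1 of [phi]_D.

[2, -1]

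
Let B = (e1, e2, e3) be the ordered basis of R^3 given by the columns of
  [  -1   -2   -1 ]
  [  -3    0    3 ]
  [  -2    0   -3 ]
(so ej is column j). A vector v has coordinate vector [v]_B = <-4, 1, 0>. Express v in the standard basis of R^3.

By definition v = -4e1 + e2 + 0·e3.
Summing componentwise gives <2, 12, 8>.

<2, 12, 8>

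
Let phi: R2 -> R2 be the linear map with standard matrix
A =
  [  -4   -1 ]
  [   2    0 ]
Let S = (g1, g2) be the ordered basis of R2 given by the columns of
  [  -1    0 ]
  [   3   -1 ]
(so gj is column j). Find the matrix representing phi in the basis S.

[[-1, -1], [-1, -3]]

Let P have columns g1, g2. Then [phi]_S = P^(-1) A P.
Here det P = 1, so P^(-1) is integer; computing A P first and then P^(-1)(A P) gives [[-1, -1], [-1, -3]].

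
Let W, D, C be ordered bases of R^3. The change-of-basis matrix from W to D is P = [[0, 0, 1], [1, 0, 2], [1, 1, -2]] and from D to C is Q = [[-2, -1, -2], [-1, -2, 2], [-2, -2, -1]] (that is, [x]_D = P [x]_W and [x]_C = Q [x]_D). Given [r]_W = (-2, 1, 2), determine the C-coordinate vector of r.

(4, -16, -3)

First [r]_D = P [r]_W = (2, 2, -5).
Then [r]_C = Q [r]_D = (4, -16, -3).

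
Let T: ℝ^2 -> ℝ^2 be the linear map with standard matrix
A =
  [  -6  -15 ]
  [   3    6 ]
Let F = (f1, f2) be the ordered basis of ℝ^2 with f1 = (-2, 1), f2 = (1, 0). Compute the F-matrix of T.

With P the matrix whose columns are f1, f2, [T]_F = P^(-1) A P.
Column by column: T(f1) = A f1 = (-3, 0); its F-coordinates (0, -3) give column 1.
Continuing for each basis vector yields [T]_F = [[0, 3], [-3, 0]].

[[0, 3], [-3, 0]]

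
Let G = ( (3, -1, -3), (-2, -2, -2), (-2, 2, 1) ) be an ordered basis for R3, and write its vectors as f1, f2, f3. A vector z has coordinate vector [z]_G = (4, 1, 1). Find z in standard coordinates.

By definition z = 4f1 + f2 + f3.
Summing componentwise gives (8, -4, -13).

(8, -4, -13)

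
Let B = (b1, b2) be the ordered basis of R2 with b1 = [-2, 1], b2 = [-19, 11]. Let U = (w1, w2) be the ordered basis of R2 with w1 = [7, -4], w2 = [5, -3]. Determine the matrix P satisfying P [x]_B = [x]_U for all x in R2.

Let M have columns bj and N have columns wj. Then for every x, N [x]_U = x = M [x]_B, so P = N^(-1) M.
Since det N = -1, N^(-1) has integer entries; multiplying gives P = [[-1, -2], [1, -1]].

[[-1, -2], [1, -1]]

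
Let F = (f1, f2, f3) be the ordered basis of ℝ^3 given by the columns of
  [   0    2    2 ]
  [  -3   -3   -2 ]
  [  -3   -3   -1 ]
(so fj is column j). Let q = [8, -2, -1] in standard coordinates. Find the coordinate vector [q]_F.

[-3, 3, 1]

We seek scalars with c_1 f1 + ... + c_3 f3 = q; equivalently solve M c = q where the columns of M are f1, ..., f3.
Gaussian elimination on [M | q] yields c = (-3, 3, 1).
Check: -3f1 + 3f2 + f3 = [8, -2, -1].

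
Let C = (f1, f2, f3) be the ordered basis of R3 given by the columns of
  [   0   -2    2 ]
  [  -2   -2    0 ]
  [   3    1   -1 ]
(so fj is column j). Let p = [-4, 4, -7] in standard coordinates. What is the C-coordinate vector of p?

Write p = c_1 f1 + ... + c_3 f3 and solve for the c_i.
Solving this 3x3 system gives c = (-3, 1, -1).
Check: -3f1 + f2 - f3 = [-4, 4, -7].

[-3, 1, -1]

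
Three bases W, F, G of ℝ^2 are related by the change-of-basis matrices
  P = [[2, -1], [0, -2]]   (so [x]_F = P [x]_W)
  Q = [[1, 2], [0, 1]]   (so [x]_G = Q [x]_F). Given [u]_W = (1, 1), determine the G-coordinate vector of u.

(-3, -2)

Apply P to get F-coordinates (1, -2), then Q to get G-coordinates.
The result is [u]_G = (-3, -2).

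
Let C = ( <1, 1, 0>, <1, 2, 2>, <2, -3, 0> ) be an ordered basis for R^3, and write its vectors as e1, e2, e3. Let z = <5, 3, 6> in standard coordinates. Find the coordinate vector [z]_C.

[z]_C is the unique c with M c = z, where M has columns e1, ..., e3.
Gaussian elimination on [M | z] yields c = (0, 3, 1).
Check: 0·e1 + 3e2 + e3 = <5, 3, 6>.

<0, 3, 1>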